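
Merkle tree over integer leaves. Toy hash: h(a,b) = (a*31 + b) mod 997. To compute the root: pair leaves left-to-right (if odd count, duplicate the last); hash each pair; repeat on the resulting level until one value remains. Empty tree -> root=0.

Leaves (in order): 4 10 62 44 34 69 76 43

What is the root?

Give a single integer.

L0: [4, 10, 62, 44, 34, 69, 76, 43]
L1: h(4,10)=(4*31+10)%997=134 h(62,44)=(62*31+44)%997=969 h(34,69)=(34*31+69)%997=126 h(76,43)=(76*31+43)%997=405 -> [134, 969, 126, 405]
L2: h(134,969)=(134*31+969)%997=138 h(126,405)=(126*31+405)%997=323 -> [138, 323]
L3: h(138,323)=(138*31+323)%997=613 -> [613]

Answer: 613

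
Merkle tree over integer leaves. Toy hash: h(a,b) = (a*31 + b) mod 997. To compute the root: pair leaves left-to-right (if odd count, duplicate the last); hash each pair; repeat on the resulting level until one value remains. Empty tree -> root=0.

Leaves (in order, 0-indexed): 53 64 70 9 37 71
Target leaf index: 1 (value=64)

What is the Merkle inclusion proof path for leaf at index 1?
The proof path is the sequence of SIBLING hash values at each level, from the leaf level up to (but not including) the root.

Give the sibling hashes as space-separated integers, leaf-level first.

Answer: 53 185 93

Derivation:
L0 (leaves): [53, 64, 70, 9, 37, 71], target index=1
L1: h(53,64)=(53*31+64)%997=710 [pair 0] h(70,9)=(70*31+9)%997=185 [pair 1] h(37,71)=(37*31+71)%997=221 [pair 2] -> [710, 185, 221]
  Sibling for proof at L0: 53
L2: h(710,185)=(710*31+185)%997=261 [pair 0] h(221,221)=(221*31+221)%997=93 [pair 1] -> [261, 93]
  Sibling for proof at L1: 185
L3: h(261,93)=(261*31+93)%997=208 [pair 0] -> [208]
  Sibling for proof at L2: 93
Root: 208
Proof path (sibling hashes from leaf to root): [53, 185, 93]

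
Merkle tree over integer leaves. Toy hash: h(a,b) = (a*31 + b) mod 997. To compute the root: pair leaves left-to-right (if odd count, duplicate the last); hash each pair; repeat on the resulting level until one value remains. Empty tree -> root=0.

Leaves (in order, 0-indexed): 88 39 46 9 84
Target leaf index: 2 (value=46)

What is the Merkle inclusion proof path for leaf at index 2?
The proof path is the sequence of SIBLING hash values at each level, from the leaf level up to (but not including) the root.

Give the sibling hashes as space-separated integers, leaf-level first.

Answer: 9 773 274

Derivation:
L0 (leaves): [88, 39, 46, 9, 84], target index=2
L1: h(88,39)=(88*31+39)%997=773 [pair 0] h(46,9)=(46*31+9)%997=438 [pair 1] h(84,84)=(84*31+84)%997=694 [pair 2] -> [773, 438, 694]
  Sibling for proof at L0: 9
L2: h(773,438)=(773*31+438)%997=473 [pair 0] h(694,694)=(694*31+694)%997=274 [pair 1] -> [473, 274]
  Sibling for proof at L1: 773
L3: h(473,274)=(473*31+274)%997=979 [pair 0] -> [979]
  Sibling for proof at L2: 274
Root: 979
Proof path (sibling hashes from leaf to root): [9, 773, 274]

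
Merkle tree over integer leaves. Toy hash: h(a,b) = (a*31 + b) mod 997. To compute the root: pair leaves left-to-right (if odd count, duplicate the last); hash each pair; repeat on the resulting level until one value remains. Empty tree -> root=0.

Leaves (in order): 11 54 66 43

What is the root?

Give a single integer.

Answer: 376

Derivation:
L0: [11, 54, 66, 43]
L1: h(11,54)=(11*31+54)%997=395 h(66,43)=(66*31+43)%997=95 -> [395, 95]
L2: h(395,95)=(395*31+95)%997=376 -> [376]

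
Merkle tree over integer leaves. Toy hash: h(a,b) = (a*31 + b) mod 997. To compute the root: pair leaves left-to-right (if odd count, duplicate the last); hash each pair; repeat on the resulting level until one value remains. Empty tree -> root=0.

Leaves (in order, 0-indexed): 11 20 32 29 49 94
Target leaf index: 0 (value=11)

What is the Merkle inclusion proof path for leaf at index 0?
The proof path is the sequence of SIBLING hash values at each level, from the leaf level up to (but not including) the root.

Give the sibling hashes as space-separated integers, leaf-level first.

Answer: 20 24 769

Derivation:
L0 (leaves): [11, 20, 32, 29, 49, 94], target index=0
L1: h(11,20)=(11*31+20)%997=361 [pair 0] h(32,29)=(32*31+29)%997=24 [pair 1] h(49,94)=(49*31+94)%997=616 [pair 2] -> [361, 24, 616]
  Sibling for proof at L0: 20
L2: h(361,24)=(361*31+24)%997=248 [pair 0] h(616,616)=(616*31+616)%997=769 [pair 1] -> [248, 769]
  Sibling for proof at L1: 24
L3: h(248,769)=(248*31+769)%997=481 [pair 0] -> [481]
  Sibling for proof at L2: 769
Root: 481
Proof path (sibling hashes from leaf to root): [20, 24, 769]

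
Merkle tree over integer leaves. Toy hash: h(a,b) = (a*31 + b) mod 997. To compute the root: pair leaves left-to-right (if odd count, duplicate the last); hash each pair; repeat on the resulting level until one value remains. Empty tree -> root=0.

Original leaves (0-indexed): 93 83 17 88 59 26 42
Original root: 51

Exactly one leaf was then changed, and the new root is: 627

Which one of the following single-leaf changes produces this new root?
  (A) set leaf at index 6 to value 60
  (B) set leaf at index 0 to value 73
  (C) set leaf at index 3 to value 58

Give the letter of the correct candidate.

Original leaves: [93, 83, 17, 88, 59, 26, 42]
Target new root: 627
Try each candidate change and compute the resulting root:
Candidate A: set leaf[6] = 60 -> leaves = [93, 83, 17, 88, 59, 26, 60]
  L0: [93, 83, 17, 88, 59, 26, 60]
  L1: h(93,83)=(93*31+83)%997=972 h(17,88)=(17*31+88)%997=615 h(59,26)=(59*31+26)%997=858 h(60,60)=(60*31+60)%997=923 -> [972, 615, 858, 923]
  L2: h(972,615)=(972*31+615)%997=837 h(858,923)=(858*31+923)%997=602 -> [837, 602]
  L3: h(837,602)=(837*31+602)%997=627 -> [627]
  root = 627 == target 627  ** MATCH **
Candidate B: set leaf[0] = 73 -> leaves = [73, 83, 17, 88, 59, 26, 42]
  L0: [73, 83, 17, 88, 59, 26, 42]
  L1: h(73,83)=(73*31+83)%997=352 h(17,88)=(17*31+88)%997=615 h(59,26)=(59*31+26)%997=858 h(42,42)=(42*31+42)%997=347 -> [352, 615, 858, 347]
  L2: h(352,615)=(352*31+615)%997=560 h(858,347)=(858*31+347)%997=26 -> [560, 26]
  L3: h(560,26)=(560*31+26)%997=437 -> [437]
  root = 437 != target 627
Candidate C: set leaf[3] = 58 -> leaves = [93, 83, 17, 58, 59, 26, 42]
  L0: [93, 83, 17, 58, 59, 26, 42]
  L1: h(93,83)=(93*31+83)%997=972 h(17,58)=(17*31+58)%997=585 h(59,26)=(59*31+26)%997=858 h(42,42)=(42*31+42)%997=347 -> [972, 585, 858, 347]
  L2: h(972,585)=(972*31+585)%997=807 h(858,347)=(858*31+347)%997=26 -> [807, 26]
  L3: h(807,26)=(807*31+26)%997=118 -> [118]
  root = 118 != target 627
Candidate A produces the target root.

Answer: A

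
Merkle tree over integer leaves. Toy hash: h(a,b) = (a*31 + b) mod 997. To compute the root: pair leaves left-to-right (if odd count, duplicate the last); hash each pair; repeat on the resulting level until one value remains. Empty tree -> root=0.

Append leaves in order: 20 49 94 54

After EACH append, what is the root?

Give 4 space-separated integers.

Answer: 20 669 816 776

Derivation:
After append 20 (leaves=[20]):
  L0: [20]
  root=20
After append 49 (leaves=[20, 49]):
  L0: [20, 49]
  L1: h(20,49)=(20*31+49)%997=669 -> [669]
  root=669
After append 94 (leaves=[20, 49, 94]):
  L0: [20, 49, 94]
  L1: h(20,49)=(20*31+49)%997=669 h(94,94)=(94*31+94)%997=17 -> [669, 17]
  L2: h(669,17)=(669*31+17)%997=816 -> [816]
  root=816
After append 54 (leaves=[20, 49, 94, 54]):
  L0: [20, 49, 94, 54]
  L1: h(20,49)=(20*31+49)%997=669 h(94,54)=(94*31+54)%997=974 -> [669, 974]
  L2: h(669,974)=(669*31+974)%997=776 -> [776]
  root=776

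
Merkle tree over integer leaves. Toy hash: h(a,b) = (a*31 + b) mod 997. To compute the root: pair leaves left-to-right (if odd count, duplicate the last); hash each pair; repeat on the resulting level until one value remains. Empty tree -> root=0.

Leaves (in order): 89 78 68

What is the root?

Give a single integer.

L0: [89, 78, 68]
L1: h(89,78)=(89*31+78)%997=843 h(68,68)=(68*31+68)%997=182 -> [843, 182]
L2: h(843,182)=(843*31+182)%997=393 -> [393]

Answer: 393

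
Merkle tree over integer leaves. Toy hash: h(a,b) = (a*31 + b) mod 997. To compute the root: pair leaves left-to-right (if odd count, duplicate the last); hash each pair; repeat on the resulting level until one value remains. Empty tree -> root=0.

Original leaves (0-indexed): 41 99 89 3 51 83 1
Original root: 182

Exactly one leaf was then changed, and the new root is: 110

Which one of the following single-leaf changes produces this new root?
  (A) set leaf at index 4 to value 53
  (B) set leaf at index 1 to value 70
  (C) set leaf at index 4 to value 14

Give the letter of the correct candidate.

Original leaves: [41, 99, 89, 3, 51, 83, 1]
Target new root: 110
Try each candidate change and compute the resulting root:
Candidate A: set leaf[4] = 53 -> leaves = [41, 99, 89, 3, 53, 83, 1]
  L0: [41, 99, 89, 3, 53, 83, 1]
  L1: h(41,99)=(41*31+99)%997=373 h(89,3)=(89*31+3)%997=768 h(53,83)=(53*31+83)%997=729 h(1,1)=(1*31+1)%997=32 -> [373, 768, 729, 32]
  L2: h(373,768)=(373*31+768)%997=367 h(729,32)=(729*31+32)%997=697 -> [367, 697]
  L3: h(367,697)=(367*31+697)%997=110 -> [110]
  root = 110 == target 110  ** MATCH **
Candidate B: set leaf[1] = 70 -> leaves = [41, 70, 89, 3, 51, 83, 1]
  L0: [41, 70, 89, 3, 51, 83, 1]
  L1: h(41,70)=(41*31+70)%997=344 h(89,3)=(89*31+3)%997=768 h(51,83)=(51*31+83)%997=667 h(1,1)=(1*31+1)%997=32 -> [344, 768, 667, 32]
  L2: h(344,768)=(344*31+768)%997=465 h(667,32)=(667*31+32)%997=769 -> [465, 769]
  L3: h(465,769)=(465*31+769)%997=229 -> [229]
  root = 229 != target 110
Candidate C: set leaf[4] = 14 -> leaves = [41, 99, 89, 3, 14, 83, 1]
  L0: [41, 99, 89, 3, 14, 83, 1]
  L1: h(41,99)=(41*31+99)%997=373 h(89,3)=(89*31+3)%997=768 h(14,83)=(14*31+83)%997=517 h(1,1)=(1*31+1)%997=32 -> [373, 768, 517, 32]
  L2: h(373,768)=(373*31+768)%997=367 h(517,32)=(517*31+32)%997=107 -> [367, 107]
  L3: h(367,107)=(367*31+107)%997=517 -> [517]
  root = 517 != target 110
Candidate A produces the target root.

Answer: A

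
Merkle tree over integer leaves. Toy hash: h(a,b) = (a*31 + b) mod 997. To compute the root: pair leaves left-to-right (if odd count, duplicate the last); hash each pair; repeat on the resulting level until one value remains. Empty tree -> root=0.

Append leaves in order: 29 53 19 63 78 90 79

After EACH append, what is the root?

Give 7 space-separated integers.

Answer: 29 952 210 254 10 394 414

Derivation:
After append 29 (leaves=[29]):
  L0: [29]
  root=29
After append 53 (leaves=[29, 53]):
  L0: [29, 53]
  L1: h(29,53)=(29*31+53)%997=952 -> [952]
  root=952
After append 19 (leaves=[29, 53, 19]):
  L0: [29, 53, 19]
  L1: h(29,53)=(29*31+53)%997=952 h(19,19)=(19*31+19)%997=608 -> [952, 608]
  L2: h(952,608)=(952*31+608)%997=210 -> [210]
  root=210
After append 63 (leaves=[29, 53, 19, 63]):
  L0: [29, 53, 19, 63]
  L1: h(29,53)=(29*31+53)%997=952 h(19,63)=(19*31+63)%997=652 -> [952, 652]
  L2: h(952,652)=(952*31+652)%997=254 -> [254]
  root=254
After append 78 (leaves=[29, 53, 19, 63, 78]):
  L0: [29, 53, 19, 63, 78]
  L1: h(29,53)=(29*31+53)%997=952 h(19,63)=(19*31+63)%997=652 h(78,78)=(78*31+78)%997=502 -> [952, 652, 502]
  L2: h(952,652)=(952*31+652)%997=254 h(502,502)=(502*31+502)%997=112 -> [254, 112]
  L3: h(254,112)=(254*31+112)%997=10 -> [10]
  root=10
After append 90 (leaves=[29, 53, 19, 63, 78, 90]):
  L0: [29, 53, 19, 63, 78, 90]
  L1: h(29,53)=(29*31+53)%997=952 h(19,63)=(19*31+63)%997=652 h(78,90)=(78*31+90)%997=514 -> [952, 652, 514]
  L2: h(952,652)=(952*31+652)%997=254 h(514,514)=(514*31+514)%997=496 -> [254, 496]
  L3: h(254,496)=(254*31+496)%997=394 -> [394]
  root=394
After append 79 (leaves=[29, 53, 19, 63, 78, 90, 79]):
  L0: [29, 53, 19, 63, 78, 90, 79]
  L1: h(29,53)=(29*31+53)%997=952 h(19,63)=(19*31+63)%997=652 h(78,90)=(78*31+90)%997=514 h(79,79)=(79*31+79)%997=534 -> [952, 652, 514, 534]
  L2: h(952,652)=(952*31+652)%997=254 h(514,534)=(514*31+534)%997=516 -> [254, 516]
  L3: h(254,516)=(254*31+516)%997=414 -> [414]
  root=414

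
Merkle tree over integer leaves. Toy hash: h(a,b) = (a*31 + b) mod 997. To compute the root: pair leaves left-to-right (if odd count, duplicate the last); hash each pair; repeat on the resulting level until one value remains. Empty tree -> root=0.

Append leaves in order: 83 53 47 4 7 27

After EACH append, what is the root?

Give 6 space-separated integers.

Answer: 83 632 159 116 794 437

Derivation:
After append 83 (leaves=[83]):
  L0: [83]
  root=83
After append 53 (leaves=[83, 53]):
  L0: [83, 53]
  L1: h(83,53)=(83*31+53)%997=632 -> [632]
  root=632
After append 47 (leaves=[83, 53, 47]):
  L0: [83, 53, 47]
  L1: h(83,53)=(83*31+53)%997=632 h(47,47)=(47*31+47)%997=507 -> [632, 507]
  L2: h(632,507)=(632*31+507)%997=159 -> [159]
  root=159
After append 4 (leaves=[83, 53, 47, 4]):
  L0: [83, 53, 47, 4]
  L1: h(83,53)=(83*31+53)%997=632 h(47,4)=(47*31+4)%997=464 -> [632, 464]
  L2: h(632,464)=(632*31+464)%997=116 -> [116]
  root=116
After append 7 (leaves=[83, 53, 47, 4, 7]):
  L0: [83, 53, 47, 4, 7]
  L1: h(83,53)=(83*31+53)%997=632 h(47,4)=(47*31+4)%997=464 h(7,7)=(7*31+7)%997=224 -> [632, 464, 224]
  L2: h(632,464)=(632*31+464)%997=116 h(224,224)=(224*31+224)%997=189 -> [116, 189]
  L3: h(116,189)=(116*31+189)%997=794 -> [794]
  root=794
After append 27 (leaves=[83, 53, 47, 4, 7, 27]):
  L0: [83, 53, 47, 4, 7, 27]
  L1: h(83,53)=(83*31+53)%997=632 h(47,4)=(47*31+4)%997=464 h(7,27)=(7*31+27)%997=244 -> [632, 464, 244]
  L2: h(632,464)=(632*31+464)%997=116 h(244,244)=(244*31+244)%997=829 -> [116, 829]
  L3: h(116,829)=(116*31+829)%997=437 -> [437]
  root=437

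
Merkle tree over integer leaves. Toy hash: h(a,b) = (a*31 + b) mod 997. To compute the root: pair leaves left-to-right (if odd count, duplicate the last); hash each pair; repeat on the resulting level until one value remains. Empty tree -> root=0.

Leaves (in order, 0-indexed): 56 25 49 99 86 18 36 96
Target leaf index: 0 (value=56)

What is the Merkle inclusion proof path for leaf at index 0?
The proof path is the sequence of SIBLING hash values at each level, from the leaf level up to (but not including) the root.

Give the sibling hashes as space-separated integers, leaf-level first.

Answer: 25 621 668

Derivation:
L0 (leaves): [56, 25, 49, 99, 86, 18, 36, 96], target index=0
L1: h(56,25)=(56*31+25)%997=764 [pair 0] h(49,99)=(49*31+99)%997=621 [pair 1] h(86,18)=(86*31+18)%997=690 [pair 2] h(36,96)=(36*31+96)%997=215 [pair 3] -> [764, 621, 690, 215]
  Sibling for proof at L0: 25
L2: h(764,621)=(764*31+621)%997=377 [pair 0] h(690,215)=(690*31+215)%997=668 [pair 1] -> [377, 668]
  Sibling for proof at L1: 621
L3: h(377,668)=(377*31+668)%997=391 [pair 0] -> [391]
  Sibling for proof at L2: 668
Root: 391
Proof path (sibling hashes from leaf to root): [25, 621, 668]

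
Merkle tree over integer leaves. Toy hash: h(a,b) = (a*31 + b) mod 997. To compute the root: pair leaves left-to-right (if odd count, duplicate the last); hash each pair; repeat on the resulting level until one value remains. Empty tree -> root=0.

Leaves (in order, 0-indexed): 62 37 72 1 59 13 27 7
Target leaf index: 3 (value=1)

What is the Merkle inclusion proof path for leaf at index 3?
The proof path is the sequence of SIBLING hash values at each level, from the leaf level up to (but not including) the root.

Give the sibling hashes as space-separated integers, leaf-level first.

Answer: 72 962 120

Derivation:
L0 (leaves): [62, 37, 72, 1, 59, 13, 27, 7], target index=3
L1: h(62,37)=(62*31+37)%997=962 [pair 0] h(72,1)=(72*31+1)%997=239 [pair 1] h(59,13)=(59*31+13)%997=845 [pair 2] h(27,7)=(27*31+7)%997=844 [pair 3] -> [962, 239, 845, 844]
  Sibling for proof at L0: 72
L2: h(962,239)=(962*31+239)%997=151 [pair 0] h(845,844)=(845*31+844)%997=120 [pair 1] -> [151, 120]
  Sibling for proof at L1: 962
L3: h(151,120)=(151*31+120)%997=813 [pair 0] -> [813]
  Sibling for proof at L2: 120
Root: 813
Proof path (sibling hashes from leaf to root): [72, 962, 120]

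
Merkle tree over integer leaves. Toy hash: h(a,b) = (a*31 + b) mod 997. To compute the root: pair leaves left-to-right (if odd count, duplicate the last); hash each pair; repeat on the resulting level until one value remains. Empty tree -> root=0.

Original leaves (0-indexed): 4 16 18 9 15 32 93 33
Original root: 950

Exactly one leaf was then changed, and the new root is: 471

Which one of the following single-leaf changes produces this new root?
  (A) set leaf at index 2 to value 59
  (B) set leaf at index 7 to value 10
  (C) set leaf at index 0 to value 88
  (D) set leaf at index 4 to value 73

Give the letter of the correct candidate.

Original leaves: [4, 16, 18, 9, 15, 32, 93, 33]
Target new root: 471
Try each candidate change and compute the resulting root:
Candidate A: set leaf[2] = 59 -> leaves = [4, 16, 59, 9, 15, 32, 93, 33]
  L0: [4, 16, 59, 9, 15, 32, 93, 33]
  L1: h(4,16)=(4*31+16)%997=140 h(59,9)=(59*31+9)%997=841 h(15,32)=(15*31+32)%997=497 h(93,33)=(93*31+33)%997=922 -> [140, 841, 497, 922]
  L2: h(140,841)=(140*31+841)%997=196 h(497,922)=(497*31+922)%997=377 -> [196, 377]
  L3: h(196,377)=(196*31+377)%997=471 -> [471]
  root = 471 == target 471  ** MATCH **
Candidate B: set leaf[7] = 10 -> leaves = [4, 16, 18, 9, 15, 32, 93, 10]
  L0: [4, 16, 18, 9, 15, 32, 93, 10]
  L1: h(4,16)=(4*31+16)%997=140 h(18,9)=(18*31+9)%997=567 h(15,32)=(15*31+32)%997=497 h(93,10)=(93*31+10)%997=899 -> [140, 567, 497, 899]
  L2: h(140,567)=(140*31+567)%997=919 h(497,899)=(497*31+899)%997=354 -> [919, 354]
  L3: h(919,354)=(919*31+354)%997=927 -> [927]
  root = 927 != target 471
Candidate C: set leaf[0] = 88 -> leaves = [88, 16, 18, 9, 15, 32, 93, 33]
  L0: [88, 16, 18, 9, 15, 32, 93, 33]
  L1: h(88,16)=(88*31+16)%997=750 h(18,9)=(18*31+9)%997=567 h(15,32)=(15*31+32)%997=497 h(93,33)=(93*31+33)%997=922 -> [750, 567, 497, 922]
  L2: h(750,567)=(750*31+567)%997=886 h(497,922)=(497*31+922)%997=377 -> [886, 377]
  L3: h(886,377)=(886*31+377)%997=924 -> [924]
  root = 924 != target 471
Candidate D: set leaf[4] = 73 -> leaves = [4, 16, 18, 9, 73, 32, 93, 33]
  L0: [4, 16, 18, 9, 73, 32, 93, 33]
  L1: h(4,16)=(4*31+16)%997=140 h(18,9)=(18*31+9)%997=567 h(73,32)=(73*31+32)%997=301 h(93,33)=(93*31+33)%997=922 -> [140, 567, 301, 922]
  L2: h(140,567)=(140*31+567)%997=919 h(301,922)=(301*31+922)%997=283 -> [919, 283]
  L3: h(919,283)=(919*31+283)%997=856 -> [856]
  root = 856 != target 471
Candidate A produces the target root.

Answer: A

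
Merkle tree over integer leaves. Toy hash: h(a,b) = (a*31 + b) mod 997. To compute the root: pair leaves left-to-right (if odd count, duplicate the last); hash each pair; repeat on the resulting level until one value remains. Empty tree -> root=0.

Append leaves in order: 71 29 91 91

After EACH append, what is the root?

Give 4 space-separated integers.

Answer: 71 236 258 258

Derivation:
After append 71 (leaves=[71]):
  L0: [71]
  root=71
After append 29 (leaves=[71, 29]):
  L0: [71, 29]
  L1: h(71,29)=(71*31+29)%997=236 -> [236]
  root=236
After append 91 (leaves=[71, 29, 91]):
  L0: [71, 29, 91]
  L1: h(71,29)=(71*31+29)%997=236 h(91,91)=(91*31+91)%997=918 -> [236, 918]
  L2: h(236,918)=(236*31+918)%997=258 -> [258]
  root=258
After append 91 (leaves=[71, 29, 91, 91]):
  L0: [71, 29, 91, 91]
  L1: h(71,29)=(71*31+29)%997=236 h(91,91)=(91*31+91)%997=918 -> [236, 918]
  L2: h(236,918)=(236*31+918)%997=258 -> [258]
  root=258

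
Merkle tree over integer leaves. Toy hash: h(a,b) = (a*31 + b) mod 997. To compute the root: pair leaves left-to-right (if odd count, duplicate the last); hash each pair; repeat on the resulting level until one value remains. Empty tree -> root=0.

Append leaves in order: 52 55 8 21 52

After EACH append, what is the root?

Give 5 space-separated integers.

After append 52 (leaves=[52]):
  L0: [52]
  root=52
After append 55 (leaves=[52, 55]):
  L0: [52, 55]
  L1: h(52,55)=(52*31+55)%997=670 -> [670]
  root=670
After append 8 (leaves=[52, 55, 8]):
  L0: [52, 55, 8]
  L1: h(52,55)=(52*31+55)%997=670 h(8,8)=(8*31+8)%997=256 -> [670, 256]
  L2: h(670,256)=(670*31+256)%997=89 -> [89]
  root=89
After append 21 (leaves=[52, 55, 8, 21]):
  L0: [52, 55, 8, 21]
  L1: h(52,55)=(52*31+55)%997=670 h(8,21)=(8*31+21)%997=269 -> [670, 269]
  L2: h(670,269)=(670*31+269)%997=102 -> [102]
  root=102
After append 52 (leaves=[52, 55, 8, 21, 52]):
  L0: [52, 55, 8, 21, 52]
  L1: h(52,55)=(52*31+55)%997=670 h(8,21)=(8*31+21)%997=269 h(52,52)=(52*31+52)%997=667 -> [670, 269, 667]
  L2: h(670,269)=(670*31+269)%997=102 h(667,667)=(667*31+667)%997=407 -> [102, 407]
  L3: h(102,407)=(102*31+407)%997=578 -> [578]
  root=578

Answer: 52 670 89 102 578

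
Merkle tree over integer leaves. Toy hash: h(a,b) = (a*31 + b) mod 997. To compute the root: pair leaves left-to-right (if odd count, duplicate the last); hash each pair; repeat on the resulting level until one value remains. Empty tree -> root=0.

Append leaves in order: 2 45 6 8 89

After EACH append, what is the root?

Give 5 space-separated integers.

Answer: 2 107 518 520 577

Derivation:
After append 2 (leaves=[2]):
  L0: [2]
  root=2
After append 45 (leaves=[2, 45]):
  L0: [2, 45]
  L1: h(2,45)=(2*31+45)%997=107 -> [107]
  root=107
After append 6 (leaves=[2, 45, 6]):
  L0: [2, 45, 6]
  L1: h(2,45)=(2*31+45)%997=107 h(6,6)=(6*31+6)%997=192 -> [107, 192]
  L2: h(107,192)=(107*31+192)%997=518 -> [518]
  root=518
After append 8 (leaves=[2, 45, 6, 8]):
  L0: [2, 45, 6, 8]
  L1: h(2,45)=(2*31+45)%997=107 h(6,8)=(6*31+8)%997=194 -> [107, 194]
  L2: h(107,194)=(107*31+194)%997=520 -> [520]
  root=520
After append 89 (leaves=[2, 45, 6, 8, 89]):
  L0: [2, 45, 6, 8, 89]
  L1: h(2,45)=(2*31+45)%997=107 h(6,8)=(6*31+8)%997=194 h(89,89)=(89*31+89)%997=854 -> [107, 194, 854]
  L2: h(107,194)=(107*31+194)%997=520 h(854,854)=(854*31+854)%997=409 -> [520, 409]
  L3: h(520,409)=(520*31+409)%997=577 -> [577]
  root=577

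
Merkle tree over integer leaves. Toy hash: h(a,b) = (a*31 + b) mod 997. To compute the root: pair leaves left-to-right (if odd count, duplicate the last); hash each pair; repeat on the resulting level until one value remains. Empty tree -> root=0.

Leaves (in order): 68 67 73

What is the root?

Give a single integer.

L0: [68, 67, 73]
L1: h(68,67)=(68*31+67)%997=181 h(73,73)=(73*31+73)%997=342 -> [181, 342]
L2: h(181,342)=(181*31+342)%997=968 -> [968]

Answer: 968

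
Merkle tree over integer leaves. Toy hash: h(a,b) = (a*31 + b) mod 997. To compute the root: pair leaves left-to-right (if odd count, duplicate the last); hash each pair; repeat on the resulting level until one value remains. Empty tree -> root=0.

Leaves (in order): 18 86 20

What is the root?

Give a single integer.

L0: [18, 86, 20]
L1: h(18,86)=(18*31+86)%997=644 h(20,20)=(20*31+20)%997=640 -> [644, 640]
L2: h(644,640)=(644*31+640)%997=664 -> [664]

Answer: 664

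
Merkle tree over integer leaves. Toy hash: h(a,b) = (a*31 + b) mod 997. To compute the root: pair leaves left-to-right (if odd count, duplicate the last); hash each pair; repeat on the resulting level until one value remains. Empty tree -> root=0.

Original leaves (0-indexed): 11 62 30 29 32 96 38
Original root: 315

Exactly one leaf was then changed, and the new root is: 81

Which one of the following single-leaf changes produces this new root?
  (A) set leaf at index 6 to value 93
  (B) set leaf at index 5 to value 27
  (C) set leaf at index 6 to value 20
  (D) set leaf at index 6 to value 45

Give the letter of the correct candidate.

Answer: A

Derivation:
Original leaves: [11, 62, 30, 29, 32, 96, 38]
Target new root: 81
Try each candidate change and compute the resulting root:
Candidate A: set leaf[6] = 93 -> leaves = [11, 62, 30, 29, 32, 96, 93]
  L0: [11, 62, 30, 29, 32, 96, 93]
  L1: h(11,62)=(11*31+62)%997=403 h(30,29)=(30*31+29)%997=959 h(32,96)=(32*31+96)%997=91 h(93,93)=(93*31+93)%997=982 -> [403, 959, 91, 982]
  L2: h(403,959)=(403*31+959)%997=491 h(91,982)=(91*31+982)%997=812 -> [491, 812]
  L3: h(491,812)=(491*31+812)%997=81 -> [81]
  root = 81 == target 81  ** MATCH **
Candidate B: set leaf[5] = 27 -> leaves = [11, 62, 30, 29, 32, 27, 38]
  L0: [11, 62, 30, 29, 32, 27, 38]
  L1: h(11,62)=(11*31+62)%997=403 h(30,29)=(30*31+29)%997=959 h(32,27)=(32*31+27)%997=22 h(38,38)=(38*31+38)%997=219 -> [403, 959, 22, 219]
  L2: h(403,959)=(403*31+959)%997=491 h(22,219)=(22*31+219)%997=901 -> [491, 901]
  L3: h(491,901)=(491*31+901)%997=170 -> [170]
  root = 170 != target 81
Candidate C: set leaf[6] = 20 -> leaves = [11, 62, 30, 29, 32, 96, 20]
  L0: [11, 62, 30, 29, 32, 96, 20]
  L1: h(11,62)=(11*31+62)%997=403 h(30,29)=(30*31+29)%997=959 h(32,96)=(32*31+96)%997=91 h(20,20)=(20*31+20)%997=640 -> [403, 959, 91, 640]
  L2: h(403,959)=(403*31+959)%997=491 h(91,640)=(91*31+640)%997=470 -> [491, 470]
  L3: h(491,470)=(491*31+470)%997=736 -> [736]
  root = 736 != target 81
Candidate D: set leaf[6] = 45 -> leaves = [11, 62, 30, 29, 32, 96, 45]
  L0: [11, 62, 30, 29, 32, 96, 45]
  L1: h(11,62)=(11*31+62)%997=403 h(30,29)=(30*31+29)%997=959 h(32,96)=(32*31+96)%997=91 h(45,45)=(45*31+45)%997=443 -> [403, 959, 91, 443]
  L2: h(403,959)=(403*31+959)%997=491 h(91,443)=(91*31+443)%997=273 -> [491, 273]
  L3: h(491,273)=(491*31+273)%997=539 -> [539]
  root = 539 != target 81
Candidate A produces the target root.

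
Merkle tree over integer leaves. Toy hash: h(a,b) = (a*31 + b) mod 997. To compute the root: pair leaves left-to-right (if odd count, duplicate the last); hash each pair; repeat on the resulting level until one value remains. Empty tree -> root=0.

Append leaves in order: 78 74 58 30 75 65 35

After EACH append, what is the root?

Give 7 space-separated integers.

Answer: 78 498 345 317 885 565 292

Derivation:
After append 78 (leaves=[78]):
  L0: [78]
  root=78
After append 74 (leaves=[78, 74]):
  L0: [78, 74]
  L1: h(78,74)=(78*31+74)%997=498 -> [498]
  root=498
After append 58 (leaves=[78, 74, 58]):
  L0: [78, 74, 58]
  L1: h(78,74)=(78*31+74)%997=498 h(58,58)=(58*31+58)%997=859 -> [498, 859]
  L2: h(498,859)=(498*31+859)%997=345 -> [345]
  root=345
After append 30 (leaves=[78, 74, 58, 30]):
  L0: [78, 74, 58, 30]
  L1: h(78,74)=(78*31+74)%997=498 h(58,30)=(58*31+30)%997=831 -> [498, 831]
  L2: h(498,831)=(498*31+831)%997=317 -> [317]
  root=317
After append 75 (leaves=[78, 74, 58, 30, 75]):
  L0: [78, 74, 58, 30, 75]
  L1: h(78,74)=(78*31+74)%997=498 h(58,30)=(58*31+30)%997=831 h(75,75)=(75*31+75)%997=406 -> [498, 831, 406]
  L2: h(498,831)=(498*31+831)%997=317 h(406,406)=(406*31+406)%997=31 -> [317, 31]
  L3: h(317,31)=(317*31+31)%997=885 -> [885]
  root=885
After append 65 (leaves=[78, 74, 58, 30, 75, 65]):
  L0: [78, 74, 58, 30, 75, 65]
  L1: h(78,74)=(78*31+74)%997=498 h(58,30)=(58*31+30)%997=831 h(75,65)=(75*31+65)%997=396 -> [498, 831, 396]
  L2: h(498,831)=(498*31+831)%997=317 h(396,396)=(396*31+396)%997=708 -> [317, 708]
  L3: h(317,708)=(317*31+708)%997=565 -> [565]
  root=565
After append 35 (leaves=[78, 74, 58, 30, 75, 65, 35]):
  L0: [78, 74, 58, 30, 75, 65, 35]
  L1: h(78,74)=(78*31+74)%997=498 h(58,30)=(58*31+30)%997=831 h(75,65)=(75*31+65)%997=396 h(35,35)=(35*31+35)%997=123 -> [498, 831, 396, 123]
  L2: h(498,831)=(498*31+831)%997=317 h(396,123)=(396*31+123)%997=435 -> [317, 435]
  L3: h(317,435)=(317*31+435)%997=292 -> [292]
  root=292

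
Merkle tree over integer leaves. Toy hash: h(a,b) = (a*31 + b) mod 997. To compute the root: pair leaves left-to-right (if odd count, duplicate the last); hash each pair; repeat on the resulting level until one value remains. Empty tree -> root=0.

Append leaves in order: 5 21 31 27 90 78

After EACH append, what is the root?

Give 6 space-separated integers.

Answer: 5 176 466 462 800 416

Derivation:
After append 5 (leaves=[5]):
  L0: [5]
  root=5
After append 21 (leaves=[5, 21]):
  L0: [5, 21]
  L1: h(5,21)=(5*31+21)%997=176 -> [176]
  root=176
After append 31 (leaves=[5, 21, 31]):
  L0: [5, 21, 31]
  L1: h(5,21)=(5*31+21)%997=176 h(31,31)=(31*31+31)%997=992 -> [176, 992]
  L2: h(176,992)=(176*31+992)%997=466 -> [466]
  root=466
After append 27 (leaves=[5, 21, 31, 27]):
  L0: [5, 21, 31, 27]
  L1: h(5,21)=(5*31+21)%997=176 h(31,27)=(31*31+27)%997=988 -> [176, 988]
  L2: h(176,988)=(176*31+988)%997=462 -> [462]
  root=462
After append 90 (leaves=[5, 21, 31, 27, 90]):
  L0: [5, 21, 31, 27, 90]
  L1: h(5,21)=(5*31+21)%997=176 h(31,27)=(31*31+27)%997=988 h(90,90)=(90*31+90)%997=886 -> [176, 988, 886]
  L2: h(176,988)=(176*31+988)%997=462 h(886,886)=(886*31+886)%997=436 -> [462, 436]
  L3: h(462,436)=(462*31+436)%997=800 -> [800]
  root=800
After append 78 (leaves=[5, 21, 31, 27, 90, 78]):
  L0: [5, 21, 31, 27, 90, 78]
  L1: h(5,21)=(5*31+21)%997=176 h(31,27)=(31*31+27)%997=988 h(90,78)=(90*31+78)%997=874 -> [176, 988, 874]
  L2: h(176,988)=(176*31+988)%997=462 h(874,874)=(874*31+874)%997=52 -> [462, 52]
  L3: h(462,52)=(462*31+52)%997=416 -> [416]
  root=416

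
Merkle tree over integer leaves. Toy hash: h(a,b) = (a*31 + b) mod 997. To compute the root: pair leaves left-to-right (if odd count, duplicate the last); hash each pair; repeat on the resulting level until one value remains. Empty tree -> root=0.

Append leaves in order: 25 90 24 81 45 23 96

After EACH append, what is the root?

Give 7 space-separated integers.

Answer: 25 865 664 721 635 928 588

Derivation:
After append 25 (leaves=[25]):
  L0: [25]
  root=25
After append 90 (leaves=[25, 90]):
  L0: [25, 90]
  L1: h(25,90)=(25*31+90)%997=865 -> [865]
  root=865
After append 24 (leaves=[25, 90, 24]):
  L0: [25, 90, 24]
  L1: h(25,90)=(25*31+90)%997=865 h(24,24)=(24*31+24)%997=768 -> [865, 768]
  L2: h(865,768)=(865*31+768)%997=664 -> [664]
  root=664
After append 81 (leaves=[25, 90, 24, 81]):
  L0: [25, 90, 24, 81]
  L1: h(25,90)=(25*31+90)%997=865 h(24,81)=(24*31+81)%997=825 -> [865, 825]
  L2: h(865,825)=(865*31+825)%997=721 -> [721]
  root=721
After append 45 (leaves=[25, 90, 24, 81, 45]):
  L0: [25, 90, 24, 81, 45]
  L1: h(25,90)=(25*31+90)%997=865 h(24,81)=(24*31+81)%997=825 h(45,45)=(45*31+45)%997=443 -> [865, 825, 443]
  L2: h(865,825)=(865*31+825)%997=721 h(443,443)=(443*31+443)%997=218 -> [721, 218]
  L3: h(721,218)=(721*31+218)%997=635 -> [635]
  root=635
After append 23 (leaves=[25, 90, 24, 81, 45, 23]):
  L0: [25, 90, 24, 81, 45, 23]
  L1: h(25,90)=(25*31+90)%997=865 h(24,81)=(24*31+81)%997=825 h(45,23)=(45*31+23)%997=421 -> [865, 825, 421]
  L2: h(865,825)=(865*31+825)%997=721 h(421,421)=(421*31+421)%997=511 -> [721, 511]
  L3: h(721,511)=(721*31+511)%997=928 -> [928]
  root=928
After append 96 (leaves=[25, 90, 24, 81, 45, 23, 96]):
  L0: [25, 90, 24, 81, 45, 23, 96]
  L1: h(25,90)=(25*31+90)%997=865 h(24,81)=(24*31+81)%997=825 h(45,23)=(45*31+23)%997=421 h(96,96)=(96*31+96)%997=81 -> [865, 825, 421, 81]
  L2: h(865,825)=(865*31+825)%997=721 h(421,81)=(421*31+81)%997=171 -> [721, 171]
  L3: h(721,171)=(721*31+171)%997=588 -> [588]
  root=588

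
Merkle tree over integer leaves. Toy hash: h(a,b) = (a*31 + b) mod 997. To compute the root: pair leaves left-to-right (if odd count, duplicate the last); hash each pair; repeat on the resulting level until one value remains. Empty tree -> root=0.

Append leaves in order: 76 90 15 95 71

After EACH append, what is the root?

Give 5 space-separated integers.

After append 76 (leaves=[76]):
  L0: [76]
  root=76
After append 90 (leaves=[76, 90]):
  L0: [76, 90]
  L1: h(76,90)=(76*31+90)%997=452 -> [452]
  root=452
After append 15 (leaves=[76, 90, 15]):
  L0: [76, 90, 15]
  L1: h(76,90)=(76*31+90)%997=452 h(15,15)=(15*31+15)%997=480 -> [452, 480]
  L2: h(452,480)=(452*31+480)%997=534 -> [534]
  root=534
After append 95 (leaves=[76, 90, 15, 95]):
  L0: [76, 90, 15, 95]
  L1: h(76,90)=(76*31+90)%997=452 h(15,95)=(15*31+95)%997=560 -> [452, 560]
  L2: h(452,560)=(452*31+560)%997=614 -> [614]
  root=614
After append 71 (leaves=[76, 90, 15, 95, 71]):
  L0: [76, 90, 15, 95, 71]
  L1: h(76,90)=(76*31+90)%997=452 h(15,95)=(15*31+95)%997=560 h(71,71)=(71*31+71)%997=278 -> [452, 560, 278]
  L2: h(452,560)=(452*31+560)%997=614 h(278,278)=(278*31+278)%997=920 -> [614, 920]
  L3: h(614,920)=(614*31+920)%997=14 -> [14]
  root=14

Answer: 76 452 534 614 14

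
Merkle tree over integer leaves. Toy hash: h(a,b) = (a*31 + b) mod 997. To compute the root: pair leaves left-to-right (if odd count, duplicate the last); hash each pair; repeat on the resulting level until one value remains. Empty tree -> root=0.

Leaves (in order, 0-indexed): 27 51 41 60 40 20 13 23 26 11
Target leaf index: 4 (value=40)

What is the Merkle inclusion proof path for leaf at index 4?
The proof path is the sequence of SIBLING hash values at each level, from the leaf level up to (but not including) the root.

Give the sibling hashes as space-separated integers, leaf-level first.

Answer: 20 426 943 125

Derivation:
L0 (leaves): [27, 51, 41, 60, 40, 20, 13, 23, 26, 11], target index=4
L1: h(27,51)=(27*31+51)%997=888 [pair 0] h(41,60)=(41*31+60)%997=334 [pair 1] h(40,20)=(40*31+20)%997=263 [pair 2] h(13,23)=(13*31+23)%997=426 [pair 3] h(26,11)=(26*31+11)%997=817 [pair 4] -> [888, 334, 263, 426, 817]
  Sibling for proof at L0: 20
L2: h(888,334)=(888*31+334)%997=943 [pair 0] h(263,426)=(263*31+426)%997=603 [pair 1] h(817,817)=(817*31+817)%997=222 [pair 2] -> [943, 603, 222]
  Sibling for proof at L1: 426
L3: h(943,603)=(943*31+603)%997=923 [pair 0] h(222,222)=(222*31+222)%997=125 [pair 1] -> [923, 125]
  Sibling for proof at L2: 943
L4: h(923,125)=(923*31+125)%997=822 [pair 0] -> [822]
  Sibling for proof at L3: 125
Root: 822
Proof path (sibling hashes from leaf to root): [20, 426, 943, 125]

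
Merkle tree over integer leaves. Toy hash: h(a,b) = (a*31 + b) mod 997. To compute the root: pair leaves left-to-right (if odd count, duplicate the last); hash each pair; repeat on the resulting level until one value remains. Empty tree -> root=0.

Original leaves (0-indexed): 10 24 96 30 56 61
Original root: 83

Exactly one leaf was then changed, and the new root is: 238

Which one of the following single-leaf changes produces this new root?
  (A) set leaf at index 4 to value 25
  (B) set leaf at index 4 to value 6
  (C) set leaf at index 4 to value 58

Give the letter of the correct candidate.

Answer: A

Derivation:
Original leaves: [10, 24, 96, 30, 56, 61]
Target new root: 238
Try each candidate change and compute the resulting root:
Candidate A: set leaf[4] = 25 -> leaves = [10, 24, 96, 30, 25, 61]
  L0: [10, 24, 96, 30, 25, 61]
  L1: h(10,24)=(10*31+24)%997=334 h(96,30)=(96*31+30)%997=15 h(25,61)=(25*31+61)%997=836 -> [334, 15, 836]
  L2: h(334,15)=(334*31+15)%997=399 h(836,836)=(836*31+836)%997=830 -> [399, 830]
  L3: h(399,830)=(399*31+830)%997=238 -> [238]
  root = 238 == target 238  ** MATCH **
Candidate B: set leaf[4] = 6 -> leaves = [10, 24, 96, 30, 6, 61]
  L0: [10, 24, 96, 30, 6, 61]
  L1: h(10,24)=(10*31+24)%997=334 h(96,30)=(96*31+30)%997=15 h(6,61)=(6*31+61)%997=247 -> [334, 15, 247]
  L2: h(334,15)=(334*31+15)%997=399 h(247,247)=(247*31+247)%997=925 -> [399, 925]
  L3: h(399,925)=(399*31+925)%997=333 -> [333]
  root = 333 != target 238
Candidate C: set leaf[4] = 58 -> leaves = [10, 24, 96, 30, 58, 61]
  L0: [10, 24, 96, 30, 58, 61]
  L1: h(10,24)=(10*31+24)%997=334 h(96,30)=(96*31+30)%997=15 h(58,61)=(58*31+61)%997=862 -> [334, 15, 862]
  L2: h(334,15)=(334*31+15)%997=399 h(862,862)=(862*31+862)%997=665 -> [399, 665]
  L3: h(399,665)=(399*31+665)%997=73 -> [73]
  root = 73 != target 238
Candidate A produces the target root.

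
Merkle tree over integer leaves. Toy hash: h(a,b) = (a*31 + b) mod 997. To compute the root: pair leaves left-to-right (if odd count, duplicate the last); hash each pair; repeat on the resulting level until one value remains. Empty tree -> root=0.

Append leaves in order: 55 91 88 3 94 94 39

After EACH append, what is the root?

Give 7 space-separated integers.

Answer: 55 799 666 581 609 609 843

Derivation:
After append 55 (leaves=[55]):
  L0: [55]
  root=55
After append 91 (leaves=[55, 91]):
  L0: [55, 91]
  L1: h(55,91)=(55*31+91)%997=799 -> [799]
  root=799
After append 88 (leaves=[55, 91, 88]):
  L0: [55, 91, 88]
  L1: h(55,91)=(55*31+91)%997=799 h(88,88)=(88*31+88)%997=822 -> [799, 822]
  L2: h(799,822)=(799*31+822)%997=666 -> [666]
  root=666
After append 3 (leaves=[55, 91, 88, 3]):
  L0: [55, 91, 88, 3]
  L1: h(55,91)=(55*31+91)%997=799 h(88,3)=(88*31+3)%997=737 -> [799, 737]
  L2: h(799,737)=(799*31+737)%997=581 -> [581]
  root=581
After append 94 (leaves=[55, 91, 88, 3, 94]):
  L0: [55, 91, 88, 3, 94]
  L1: h(55,91)=(55*31+91)%997=799 h(88,3)=(88*31+3)%997=737 h(94,94)=(94*31+94)%997=17 -> [799, 737, 17]
  L2: h(799,737)=(799*31+737)%997=581 h(17,17)=(17*31+17)%997=544 -> [581, 544]
  L3: h(581,544)=(581*31+544)%997=609 -> [609]
  root=609
After append 94 (leaves=[55, 91, 88, 3, 94, 94]):
  L0: [55, 91, 88, 3, 94, 94]
  L1: h(55,91)=(55*31+91)%997=799 h(88,3)=(88*31+3)%997=737 h(94,94)=(94*31+94)%997=17 -> [799, 737, 17]
  L2: h(799,737)=(799*31+737)%997=581 h(17,17)=(17*31+17)%997=544 -> [581, 544]
  L3: h(581,544)=(581*31+544)%997=609 -> [609]
  root=609
After append 39 (leaves=[55, 91, 88, 3, 94, 94, 39]):
  L0: [55, 91, 88, 3, 94, 94, 39]
  L1: h(55,91)=(55*31+91)%997=799 h(88,3)=(88*31+3)%997=737 h(94,94)=(94*31+94)%997=17 h(39,39)=(39*31+39)%997=251 -> [799, 737, 17, 251]
  L2: h(799,737)=(799*31+737)%997=581 h(17,251)=(17*31+251)%997=778 -> [581, 778]
  L3: h(581,778)=(581*31+778)%997=843 -> [843]
  root=843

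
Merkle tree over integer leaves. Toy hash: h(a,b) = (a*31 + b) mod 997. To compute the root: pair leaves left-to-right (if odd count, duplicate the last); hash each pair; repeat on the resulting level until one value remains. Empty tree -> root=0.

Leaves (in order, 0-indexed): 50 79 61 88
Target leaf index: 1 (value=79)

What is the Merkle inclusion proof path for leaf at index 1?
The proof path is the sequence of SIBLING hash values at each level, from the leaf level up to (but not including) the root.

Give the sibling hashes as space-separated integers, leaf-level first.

Answer: 50 982

Derivation:
L0 (leaves): [50, 79, 61, 88], target index=1
L1: h(50,79)=(50*31+79)%997=632 [pair 0] h(61,88)=(61*31+88)%997=982 [pair 1] -> [632, 982]
  Sibling for proof at L0: 50
L2: h(632,982)=(632*31+982)%997=634 [pair 0] -> [634]
  Sibling for proof at L1: 982
Root: 634
Proof path (sibling hashes from leaf to root): [50, 982]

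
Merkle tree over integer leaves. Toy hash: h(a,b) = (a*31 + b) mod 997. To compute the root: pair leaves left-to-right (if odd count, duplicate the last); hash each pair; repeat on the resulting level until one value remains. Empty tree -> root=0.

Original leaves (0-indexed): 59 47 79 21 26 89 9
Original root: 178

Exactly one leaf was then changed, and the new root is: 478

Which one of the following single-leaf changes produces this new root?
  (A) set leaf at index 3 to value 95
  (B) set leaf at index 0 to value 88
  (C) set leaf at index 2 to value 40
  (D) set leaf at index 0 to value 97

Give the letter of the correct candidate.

Original leaves: [59, 47, 79, 21, 26, 89, 9]
Target new root: 478
Try each candidate change and compute the resulting root:
Candidate A: set leaf[3] = 95 -> leaves = [59, 47, 79, 95, 26, 89, 9]
  L0: [59, 47, 79, 95, 26, 89, 9]
  L1: h(59,47)=(59*31+47)%997=879 h(79,95)=(79*31+95)%997=550 h(26,89)=(26*31+89)%997=895 h(9,9)=(9*31+9)%997=288 -> [879, 550, 895, 288]
  L2: h(879,550)=(879*31+550)%997=880 h(895,288)=(895*31+288)%997=117 -> [880, 117]
  L3: h(880,117)=(880*31+117)%997=478 -> [478]
  root = 478 == target 478  ** MATCH **
Candidate B: set leaf[0] = 88 -> leaves = [88, 47, 79, 21, 26, 89, 9]
  L0: [88, 47, 79, 21, 26, 89, 9]
  L1: h(88,47)=(88*31+47)%997=781 h(79,21)=(79*31+21)%997=476 h(26,89)=(26*31+89)%997=895 h(9,9)=(9*31+9)%997=288 -> [781, 476, 895, 288]
  L2: h(781,476)=(781*31+476)%997=759 h(895,288)=(895*31+288)%997=117 -> [759, 117]
  L3: h(759,117)=(759*31+117)%997=715 -> [715]
  root = 715 != target 478
Candidate C: set leaf[2] = 40 -> leaves = [59, 47, 40, 21, 26, 89, 9]
  L0: [59, 47, 40, 21, 26, 89, 9]
  L1: h(59,47)=(59*31+47)%997=879 h(40,21)=(40*31+21)%997=264 h(26,89)=(26*31+89)%997=895 h(9,9)=(9*31+9)%997=288 -> [879, 264, 895, 288]
  L2: h(879,264)=(879*31+264)%997=594 h(895,288)=(895*31+288)%997=117 -> [594, 117]
  L3: h(594,117)=(594*31+117)%997=585 -> [585]
  root = 585 != target 478
Candidate D: set leaf[0] = 97 -> leaves = [97, 47, 79, 21, 26, 89, 9]
  L0: [97, 47, 79, 21, 26, 89, 9]
  L1: h(97,47)=(97*31+47)%997=63 h(79,21)=(79*31+21)%997=476 h(26,89)=(26*31+89)%997=895 h(9,9)=(9*31+9)%997=288 -> [63, 476, 895, 288]
  L2: h(63,476)=(63*31+476)%997=435 h(895,288)=(895*31+288)%997=117 -> [435, 117]
  L3: h(435,117)=(435*31+117)%997=641 -> [641]
  root = 641 != target 478
Candidate A produces the target root.

Answer: A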